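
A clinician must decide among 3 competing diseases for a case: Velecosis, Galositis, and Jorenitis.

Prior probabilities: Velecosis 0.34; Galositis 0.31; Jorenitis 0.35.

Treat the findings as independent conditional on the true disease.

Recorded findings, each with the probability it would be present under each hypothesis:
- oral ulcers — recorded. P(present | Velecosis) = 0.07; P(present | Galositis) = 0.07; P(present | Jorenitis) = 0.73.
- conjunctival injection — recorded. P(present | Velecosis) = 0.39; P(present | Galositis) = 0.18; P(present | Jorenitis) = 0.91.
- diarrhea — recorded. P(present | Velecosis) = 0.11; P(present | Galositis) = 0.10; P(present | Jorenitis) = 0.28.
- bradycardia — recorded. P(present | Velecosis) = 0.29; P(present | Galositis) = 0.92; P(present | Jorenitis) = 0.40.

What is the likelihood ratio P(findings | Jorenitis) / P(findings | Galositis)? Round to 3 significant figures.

The Bayes factor is the ratio of the joint likelihoods of the evidence pattern under the two hypotheses.
  Jorenitis: 0.73 × 0.91 × 0.28 × 0.40 = 0.074402
  Galositis: 0.07 × 0.18 × 0.10 × 0.92 = 0.0011592
Bayes factor = 0.074402 / 0.0011592 ≈ 64.2

64.2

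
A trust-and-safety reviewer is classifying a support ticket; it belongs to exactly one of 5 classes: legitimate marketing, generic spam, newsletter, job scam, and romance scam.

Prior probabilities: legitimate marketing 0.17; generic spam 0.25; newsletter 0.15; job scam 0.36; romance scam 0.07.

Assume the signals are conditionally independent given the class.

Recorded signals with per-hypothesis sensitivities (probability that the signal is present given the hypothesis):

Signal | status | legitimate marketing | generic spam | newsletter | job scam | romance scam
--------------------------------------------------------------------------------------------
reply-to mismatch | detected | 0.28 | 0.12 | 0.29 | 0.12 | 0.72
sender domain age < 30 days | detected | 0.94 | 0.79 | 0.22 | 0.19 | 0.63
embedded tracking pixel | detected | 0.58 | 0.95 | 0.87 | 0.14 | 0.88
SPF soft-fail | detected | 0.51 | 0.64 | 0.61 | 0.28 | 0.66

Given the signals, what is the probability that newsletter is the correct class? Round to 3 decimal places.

0.099

By Bayes' rule with conditional independence, the unnormalized weight for each hypothesis is prior × ∏ likelihoods:
  legitimate marketing: 0.17 × 0.28 × 0.94 × 0.58 × 0.51 = 0.013235
  generic spam: 0.25 × 0.12 × 0.79 × 0.95 × 0.64 = 0.01441
  newsletter: 0.15 × 0.29 × 0.22 × 0.87 × 0.61 = 0.0050788
  job scam: 0.36 × 0.12 × 0.19 × 0.14 × 0.28 = 0.00032175
  romance scam: 0.07 × 0.72 × 0.63 × 0.88 × 0.66 = 0.018442
The unnormalized weights sum to 0.051487.
P(newsletter | evidence) = 0.0050788 / 0.051487 ≈ 0.099.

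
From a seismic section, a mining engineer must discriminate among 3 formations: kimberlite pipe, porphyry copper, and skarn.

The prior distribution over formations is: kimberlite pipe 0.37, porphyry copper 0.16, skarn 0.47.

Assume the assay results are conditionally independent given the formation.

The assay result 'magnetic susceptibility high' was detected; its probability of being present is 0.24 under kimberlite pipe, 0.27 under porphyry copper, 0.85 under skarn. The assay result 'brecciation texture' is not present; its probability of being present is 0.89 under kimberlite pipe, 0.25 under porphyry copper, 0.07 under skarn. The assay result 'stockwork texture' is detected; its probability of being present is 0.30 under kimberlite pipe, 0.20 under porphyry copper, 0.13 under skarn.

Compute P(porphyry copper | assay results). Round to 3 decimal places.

0.112

For each hypothesis, the unnormalized posterior weight is prior × product of the assay result likelihoods (using 1 − P(present | H) for each absent assay result):
  kimberlite pipe: 0.37 × 0.24 × (1 − 0.89) × 0.30 = 0.0029304
  porphyry copper: 0.16 × 0.27 × (1 − 0.25) × 0.20 = 0.00648
  skarn: 0.47 × 0.85 × (1 − 0.07) × 0.13 = 0.0483
The unnormalized weights sum to 0.05771.
P(porphyry copper | evidence) = 0.00648 / 0.05771 ≈ 0.112.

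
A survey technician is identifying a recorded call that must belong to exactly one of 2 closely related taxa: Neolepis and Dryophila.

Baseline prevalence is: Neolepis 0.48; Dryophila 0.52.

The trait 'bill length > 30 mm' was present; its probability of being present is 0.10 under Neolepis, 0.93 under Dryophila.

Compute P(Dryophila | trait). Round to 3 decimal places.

By Bayes' rule, the unnormalized weight for each hypothesis is prior × likelihood:
  Neolepis: 0.48 × 0.10 = 0.048
  Dryophila: 0.52 × 0.93 = 0.4836
Normalizing constant Z = 0.048 + 0.4836 = 0.5316.
P(Dryophila | evidence) = 0.4836 / 0.5316 ≈ 0.910.

0.910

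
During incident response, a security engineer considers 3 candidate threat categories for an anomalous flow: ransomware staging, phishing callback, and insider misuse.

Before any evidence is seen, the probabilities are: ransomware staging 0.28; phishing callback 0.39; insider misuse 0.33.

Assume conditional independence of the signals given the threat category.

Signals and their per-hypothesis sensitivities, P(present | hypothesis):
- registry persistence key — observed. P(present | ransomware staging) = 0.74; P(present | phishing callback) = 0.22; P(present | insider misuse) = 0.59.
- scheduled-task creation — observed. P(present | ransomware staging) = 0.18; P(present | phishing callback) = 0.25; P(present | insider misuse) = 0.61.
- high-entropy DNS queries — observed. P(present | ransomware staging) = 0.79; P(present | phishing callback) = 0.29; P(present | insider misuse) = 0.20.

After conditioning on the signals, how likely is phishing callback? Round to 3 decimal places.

By Bayes' rule with conditional independence, the unnormalized weight for each hypothesis is prior × ∏ likelihoods:
  ransomware staging: 0.28 × 0.74 × 0.18 × 0.79 = 0.029464
  phishing callback: 0.39 × 0.22 × 0.25 × 0.29 = 0.0062205
  insider misuse: 0.33 × 0.59 × 0.61 × 0.20 = 0.023753
Marginal likelihood of the evidence = 0.059438.
P(phishing callback | evidence) = 0.0062205 / 0.059438 ≈ 0.105.

0.105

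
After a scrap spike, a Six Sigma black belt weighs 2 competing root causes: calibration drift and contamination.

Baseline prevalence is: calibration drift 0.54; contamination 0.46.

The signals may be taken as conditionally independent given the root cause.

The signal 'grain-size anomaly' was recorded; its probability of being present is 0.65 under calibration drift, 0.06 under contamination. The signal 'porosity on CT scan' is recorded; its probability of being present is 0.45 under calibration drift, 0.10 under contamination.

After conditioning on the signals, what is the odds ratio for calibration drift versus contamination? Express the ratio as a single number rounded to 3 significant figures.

The normalizing constant cancels in an odds ratio, so compute prior × likelihood for the two hypotheses only:
  calibration drift: 0.54 × 0.65 × 0.45 = 0.15795
  contamination: 0.46 × 0.06 × 0.10 = 0.00276
Odds(calibration drift : contamination) = 0.15795 / 0.00276 ≈ 57.2.

57.2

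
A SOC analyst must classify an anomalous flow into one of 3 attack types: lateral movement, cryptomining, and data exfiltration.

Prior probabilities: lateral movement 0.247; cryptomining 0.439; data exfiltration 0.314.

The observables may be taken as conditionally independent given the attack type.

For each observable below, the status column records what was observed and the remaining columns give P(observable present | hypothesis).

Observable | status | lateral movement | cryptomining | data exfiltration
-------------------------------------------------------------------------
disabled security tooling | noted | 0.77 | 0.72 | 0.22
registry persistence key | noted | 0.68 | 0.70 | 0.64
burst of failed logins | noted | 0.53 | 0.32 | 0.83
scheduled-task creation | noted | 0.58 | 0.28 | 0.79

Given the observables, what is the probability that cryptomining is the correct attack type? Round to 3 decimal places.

0.224

For each hypothesis, the unnormalized posterior weight is prior × product of the observable likelihoods:
  lateral movement: 0.247 × 0.77 × 0.68 × 0.53 × 0.58 = 0.039756
  cryptomining: 0.439 × 0.72 × 0.70 × 0.32 × 0.28 = 0.019825
  data exfiltration: 0.314 × 0.22 × 0.64 × 0.83 × 0.79 = 0.028989
Normalizing constant Z = 0.039756 + 0.019825 + 0.028989 = 0.08857.
P(cryptomining | evidence) = 0.019825 / 0.08857 ≈ 0.224.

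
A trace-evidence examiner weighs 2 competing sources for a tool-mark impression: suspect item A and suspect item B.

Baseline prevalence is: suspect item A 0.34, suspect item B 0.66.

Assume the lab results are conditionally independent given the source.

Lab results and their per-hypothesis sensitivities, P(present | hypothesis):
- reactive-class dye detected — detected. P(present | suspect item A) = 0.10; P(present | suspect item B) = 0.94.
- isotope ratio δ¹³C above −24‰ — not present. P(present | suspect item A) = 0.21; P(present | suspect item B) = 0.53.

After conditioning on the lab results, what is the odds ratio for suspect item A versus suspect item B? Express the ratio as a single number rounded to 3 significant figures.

0.0921

Posterior odds equal prior odds times the likelihood ratio; only the two competing hypotheses matter (using 1 − P(present | H) for each absent lab result).
  suspect item A: 0.34 × 0.10 × (1 − 0.21) = 0.02686
  suspect item B: 0.66 × 0.94 × (1 − 0.53) = 0.29159
Posterior odds = 0.02686 / 0.29159 ≈ 0.0921.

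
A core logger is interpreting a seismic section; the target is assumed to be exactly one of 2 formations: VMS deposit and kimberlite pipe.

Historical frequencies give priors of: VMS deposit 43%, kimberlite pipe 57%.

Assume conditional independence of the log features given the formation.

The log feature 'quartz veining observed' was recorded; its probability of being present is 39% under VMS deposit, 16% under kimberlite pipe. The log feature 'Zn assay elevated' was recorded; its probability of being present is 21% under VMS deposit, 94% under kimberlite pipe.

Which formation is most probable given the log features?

Multiply each prior by the joint likelihood of the log feature pattern:
  VMS deposit: 0.43 × 0.39 × 0.21 = 0.035217
  kimberlite pipe: 0.57 × 0.16 × 0.94 = 0.085728
Normalizing constant Z = 0.035217 + 0.085728 = 0.12094.
P(VMS deposit | evidence) ≈ 0.035217 / 0.12094 ≈ 0.291
P(kimberlite pipe | evidence) ≈ 0.085728 / 0.12094 ≈ 0.709
The largest is 0.709, so kimberlite pipe is most probable.

kimberlite pipe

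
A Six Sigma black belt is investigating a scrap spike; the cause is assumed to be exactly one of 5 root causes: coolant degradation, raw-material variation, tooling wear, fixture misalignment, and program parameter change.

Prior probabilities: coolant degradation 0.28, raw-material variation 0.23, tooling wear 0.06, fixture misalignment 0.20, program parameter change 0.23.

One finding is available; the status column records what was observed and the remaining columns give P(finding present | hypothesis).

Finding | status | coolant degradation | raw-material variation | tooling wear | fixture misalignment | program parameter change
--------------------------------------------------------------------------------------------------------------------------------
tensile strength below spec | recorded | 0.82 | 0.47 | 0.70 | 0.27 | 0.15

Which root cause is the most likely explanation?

Multiply each prior by the likelihood of the finding:
  coolant degradation: 0.28 × 0.82 = 0.2296
  raw-material variation: 0.23 × 0.47 = 0.1081
  tooling wear: 0.06 × 0.70 = 0.042
  fixture misalignment: 0.20 × 0.27 = 0.054
  program parameter change: 0.23 × 0.15 = 0.0345
The unnormalized weights sum to 0.4682.
P(coolant degradation | evidence) ≈ 0.2296 / 0.4682 ≈ 0.490
P(raw-material variation | evidence) ≈ 0.1081 / 0.4682 ≈ 0.231
P(tooling wear | evidence) ≈ 0.042 / 0.4682 ≈ 0.090
P(fixture misalignment | evidence) ≈ 0.054 / 0.4682 ≈ 0.115
P(program parameter change | evidence) ≈ 0.0345 / 0.4682 ≈ 0.074
The largest is 0.490, so coolant degradation is most probable.

coolant degradation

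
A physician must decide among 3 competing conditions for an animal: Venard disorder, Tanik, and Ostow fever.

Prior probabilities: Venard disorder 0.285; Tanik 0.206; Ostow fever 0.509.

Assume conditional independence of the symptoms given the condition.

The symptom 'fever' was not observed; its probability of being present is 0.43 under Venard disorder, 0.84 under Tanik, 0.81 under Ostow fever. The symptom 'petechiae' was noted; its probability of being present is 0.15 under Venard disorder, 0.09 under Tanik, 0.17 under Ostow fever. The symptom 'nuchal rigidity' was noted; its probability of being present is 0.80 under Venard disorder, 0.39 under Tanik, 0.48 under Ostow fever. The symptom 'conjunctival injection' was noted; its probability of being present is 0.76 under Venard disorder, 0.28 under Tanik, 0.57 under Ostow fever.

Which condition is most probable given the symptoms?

Venard disorder

For each hypothesis, the unnormalized posterior weight is prior × product of the symptom likelihoods (using 1 − P(present | H) for each absent symptom):
  Venard disorder: 0.285 × (1 − 0.43) × 0.15 × 0.80 × 0.76 = 0.014815
  Tanik: 0.206 × (1 − 0.84) × 0.09 × 0.39 × 0.28 = 0.00032393
  Ostow fever: 0.509 × (1 − 0.81) × 0.17 × 0.48 × 0.57 = 0.0044982
Normalizing constant Z = 0.014815 + 0.00032393 + 0.0044982 = 0.019638.
P(Venard disorder | evidence) ≈ 0.014815 / 0.019638 ≈ 0.754
P(Tanik | evidence) ≈ 0.00032393 / 0.019638 ≈ 0.016
P(Ostow fever | evidence) ≈ 0.0044982 / 0.019638 ≈ 0.229
The largest is 0.754, so Venard disorder is most probable.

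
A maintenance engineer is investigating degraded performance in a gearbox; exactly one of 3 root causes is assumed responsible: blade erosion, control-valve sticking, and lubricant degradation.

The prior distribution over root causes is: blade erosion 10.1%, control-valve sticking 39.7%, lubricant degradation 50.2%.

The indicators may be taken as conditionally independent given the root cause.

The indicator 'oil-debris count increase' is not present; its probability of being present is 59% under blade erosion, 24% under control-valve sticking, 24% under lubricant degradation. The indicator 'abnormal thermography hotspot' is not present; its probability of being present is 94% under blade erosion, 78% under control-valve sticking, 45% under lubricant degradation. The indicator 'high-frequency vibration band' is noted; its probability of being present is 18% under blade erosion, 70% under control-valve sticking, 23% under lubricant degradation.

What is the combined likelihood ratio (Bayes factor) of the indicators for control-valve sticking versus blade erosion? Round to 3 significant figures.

26.4

The Bayes factor is the ratio of the joint likelihoods of the indicator pattern under the two hypotheses (using 1 − P(present | H) for each absent indicator).
  control-valve sticking: (1 − 0.24) × (1 − 0.78) × 0.70 = 0.11704
  blade erosion: (1 − 0.59) × (1 − 0.94) × 0.18 = 0.004428
Bayes factor = 0.11704 / 0.004428 ≈ 26.4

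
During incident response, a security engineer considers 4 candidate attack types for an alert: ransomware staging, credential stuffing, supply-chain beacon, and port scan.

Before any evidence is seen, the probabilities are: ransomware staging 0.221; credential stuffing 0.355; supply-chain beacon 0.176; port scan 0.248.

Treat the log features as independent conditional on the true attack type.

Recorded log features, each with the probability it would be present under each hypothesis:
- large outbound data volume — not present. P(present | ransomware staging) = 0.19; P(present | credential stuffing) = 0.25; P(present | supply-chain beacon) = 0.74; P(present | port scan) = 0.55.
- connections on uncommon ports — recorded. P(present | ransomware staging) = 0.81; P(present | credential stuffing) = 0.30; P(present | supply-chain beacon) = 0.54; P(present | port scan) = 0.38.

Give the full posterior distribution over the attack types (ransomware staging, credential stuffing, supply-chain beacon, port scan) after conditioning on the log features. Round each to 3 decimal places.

0.497, 0.274, 0.085, 0.145

By Bayes' rule with conditional independence, the unnormalized weight for each hypothesis is prior × ∏ likelihoods (using 1 − P(present | H) for each absent log feature):
  ransomware staging: 0.221 × (1 − 0.19) × 0.81 = 0.145
  credential stuffing: 0.355 × (1 − 0.25) × 0.30 = 0.079875
  supply-chain beacon: 0.176 × (1 − 0.74) × 0.54 = 0.02471
  port scan: 0.248 × (1 − 0.55) × 0.38 = 0.042408
The unnormalized weights sum to 0.29199.
P(ransomware staging | evidence) = 0.145 / 0.29199 ≈ 0.497
P(credential stuffing | evidence) = 0.079875 / 0.29199 ≈ 0.274
P(supply-chain beacon | evidence) = 0.02471 / 0.29199 ≈ 0.085
P(port scan | evidence) = 0.042408 / 0.29199 ≈ 0.145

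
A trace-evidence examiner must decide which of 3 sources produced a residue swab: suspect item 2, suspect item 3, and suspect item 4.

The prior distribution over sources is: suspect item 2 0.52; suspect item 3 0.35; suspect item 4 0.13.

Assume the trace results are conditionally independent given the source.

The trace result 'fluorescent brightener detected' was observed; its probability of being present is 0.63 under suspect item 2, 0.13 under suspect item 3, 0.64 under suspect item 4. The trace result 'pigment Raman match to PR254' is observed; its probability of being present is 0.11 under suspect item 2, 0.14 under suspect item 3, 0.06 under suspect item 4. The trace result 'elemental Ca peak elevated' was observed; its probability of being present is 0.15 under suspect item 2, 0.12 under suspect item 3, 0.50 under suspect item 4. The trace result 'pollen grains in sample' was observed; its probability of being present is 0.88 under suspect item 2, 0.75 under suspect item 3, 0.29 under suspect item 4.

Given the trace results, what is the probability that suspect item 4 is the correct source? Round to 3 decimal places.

Multiply each prior by the joint likelihood of the trace result pattern:
  suspect item 2: 0.52 × 0.63 × 0.11 × 0.15 × 0.88 = 0.0047568
  suspect item 3: 0.35 × 0.13 × 0.14 × 0.12 × 0.75 = 0.0005733
  suspect item 4: 0.13 × 0.64 × 0.06 × 0.50 × 0.29 = 0.00072384
Normalizing constant Z = 0.0047568 + 0.0005733 + 0.00072384 = 0.0060539.
P(suspect item 4 | evidence) = 0.00072384 / 0.0060539 ≈ 0.120.

0.120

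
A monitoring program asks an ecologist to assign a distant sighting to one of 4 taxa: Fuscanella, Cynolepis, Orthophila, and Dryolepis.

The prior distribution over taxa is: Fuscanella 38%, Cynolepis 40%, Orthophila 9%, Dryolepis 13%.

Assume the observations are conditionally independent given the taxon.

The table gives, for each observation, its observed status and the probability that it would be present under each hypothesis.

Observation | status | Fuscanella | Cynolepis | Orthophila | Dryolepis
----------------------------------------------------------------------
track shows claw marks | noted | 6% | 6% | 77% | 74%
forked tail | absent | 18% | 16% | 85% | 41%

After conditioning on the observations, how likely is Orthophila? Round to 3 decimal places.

By Bayes' rule with conditional independence, the unnormalized weight for each hypothesis is prior × ∏ likelihoods (using 1 − P(present | H) for each absent observation):
  Fuscanella: 0.38 × 0.06 × (1 − 0.18) = 0.018696
  Cynolepis: 0.40 × 0.06 × (1 − 0.16) = 0.02016
  Orthophila: 0.09 × 0.77 × (1 − 0.85) = 0.010395
  Dryolepis: 0.13 × 0.74 × (1 − 0.41) = 0.056758
Marginal likelihood of the evidence = 0.10601.
P(Orthophila | evidence) = 0.010395 / 0.10601 ≈ 0.098.

0.098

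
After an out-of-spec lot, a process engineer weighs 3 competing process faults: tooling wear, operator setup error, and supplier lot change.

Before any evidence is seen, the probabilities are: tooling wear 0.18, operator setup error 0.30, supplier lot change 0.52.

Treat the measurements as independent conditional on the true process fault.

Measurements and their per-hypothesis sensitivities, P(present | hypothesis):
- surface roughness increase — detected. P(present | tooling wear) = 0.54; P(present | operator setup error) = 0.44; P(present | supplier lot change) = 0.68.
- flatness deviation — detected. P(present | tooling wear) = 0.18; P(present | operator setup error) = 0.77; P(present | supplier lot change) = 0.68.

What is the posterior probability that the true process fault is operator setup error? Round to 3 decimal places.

By Bayes' rule with conditional independence, the unnormalized weight for each hypothesis is prior × ∏ likelihoods:
  tooling wear: 0.18 × 0.54 × 0.18 = 0.017496
  operator setup error: 0.30 × 0.44 × 0.77 = 0.10164
  supplier lot change: 0.52 × 0.68 × 0.68 = 0.24045
Marginal likelihood of the evidence = 0.35958.
P(operator setup error | evidence) = 0.10164 / 0.35958 ≈ 0.283.

0.283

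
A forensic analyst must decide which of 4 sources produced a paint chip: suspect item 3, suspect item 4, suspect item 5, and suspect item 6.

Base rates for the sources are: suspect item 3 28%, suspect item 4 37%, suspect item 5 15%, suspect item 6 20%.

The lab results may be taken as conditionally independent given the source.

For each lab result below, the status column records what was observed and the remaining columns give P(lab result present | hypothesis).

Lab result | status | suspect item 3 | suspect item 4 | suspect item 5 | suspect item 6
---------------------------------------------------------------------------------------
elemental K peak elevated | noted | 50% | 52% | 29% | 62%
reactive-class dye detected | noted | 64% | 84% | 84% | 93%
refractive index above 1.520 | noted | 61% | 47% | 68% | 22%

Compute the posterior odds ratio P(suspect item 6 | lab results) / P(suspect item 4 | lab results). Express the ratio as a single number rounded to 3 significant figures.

0.334

The normalizing constant cancels in an odds ratio, so compute prior × likelihood for the two hypotheses only:
  suspect item 6: 0.20 × 0.62 × 0.93 × 0.22 = 0.02537
  suspect item 4: 0.37 × 0.52 × 0.84 × 0.47 = 0.07596
Posterior odds = 0.02537 / 0.07596 ≈ 0.334.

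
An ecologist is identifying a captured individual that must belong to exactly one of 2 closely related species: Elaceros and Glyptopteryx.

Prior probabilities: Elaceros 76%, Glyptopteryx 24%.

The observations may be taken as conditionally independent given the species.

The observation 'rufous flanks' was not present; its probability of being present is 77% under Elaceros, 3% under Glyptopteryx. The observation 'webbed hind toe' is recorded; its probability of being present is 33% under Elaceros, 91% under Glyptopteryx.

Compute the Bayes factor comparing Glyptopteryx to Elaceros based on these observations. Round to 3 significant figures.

Joint likelihood of the evidence pattern under each hypothesis (using 1 − P(present | H) for each absent observation):
  Glyptopteryx: (1 − 0.03) × 0.91 = 0.8827
  Elaceros: (1 − 0.77) × 0.33 = 0.0759
Bayes factor = 0.8827 / 0.0759 ≈ 11.6

11.6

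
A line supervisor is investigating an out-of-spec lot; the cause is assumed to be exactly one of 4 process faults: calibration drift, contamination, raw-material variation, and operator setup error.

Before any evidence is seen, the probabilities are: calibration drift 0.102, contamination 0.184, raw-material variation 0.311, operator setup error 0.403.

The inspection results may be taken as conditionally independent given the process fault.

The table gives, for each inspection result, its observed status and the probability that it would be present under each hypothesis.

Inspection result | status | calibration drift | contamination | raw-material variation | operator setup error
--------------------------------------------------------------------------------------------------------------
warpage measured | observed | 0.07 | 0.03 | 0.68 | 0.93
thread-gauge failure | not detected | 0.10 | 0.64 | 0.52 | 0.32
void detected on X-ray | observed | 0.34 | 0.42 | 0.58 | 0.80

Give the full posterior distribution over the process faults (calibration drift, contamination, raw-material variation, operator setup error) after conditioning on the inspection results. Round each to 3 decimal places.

By Bayes' rule with conditional independence, the unnormalized weight for each hypothesis is prior × ∏ likelihoods (using 1 − P(present | H) for each absent inspection result):
  calibration drift: 0.102 × 0.07 × (1 − 0.10) × 0.34 = 0.0021848
  contamination: 0.184 × 0.03 × (1 − 0.64) × 0.42 = 0.00083462
  raw-material variation: 0.311 × 0.68 × (1 − 0.52) × 0.58 = 0.058876
  operator setup error: 0.403 × 0.93 × (1 − 0.32) × 0.80 = 0.20389
Marginal likelihood of the evidence = 0.26578.
P(calibration drift | evidence) = 0.0021848 / 0.26578 ≈ 0.008
P(contamination | evidence) = 0.00083462 / 0.26578 ≈ 0.003
P(raw-material variation | evidence) = 0.058876 / 0.26578 ≈ 0.222
P(operator setup error | evidence) = 0.20389 / 0.26578 ≈ 0.767

0.008, 0.003, 0.222, 0.767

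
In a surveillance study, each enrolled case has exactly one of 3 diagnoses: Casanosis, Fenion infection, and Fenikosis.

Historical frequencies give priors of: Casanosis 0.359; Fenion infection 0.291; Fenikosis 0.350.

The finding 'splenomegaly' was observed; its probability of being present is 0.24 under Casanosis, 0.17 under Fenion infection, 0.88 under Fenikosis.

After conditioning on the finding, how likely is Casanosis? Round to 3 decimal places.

Multiply each prior by the likelihood of the finding:
  Casanosis: 0.359 × 0.24 = 0.08616
  Fenion infection: 0.291 × 0.17 = 0.04947
  Fenikosis: 0.350 × 0.88 = 0.308
Normalizing constant Z = 0.08616 + 0.04947 + 0.308 = 0.44363.
P(Casanosis | evidence) = 0.08616 / 0.44363 ≈ 0.194.

0.194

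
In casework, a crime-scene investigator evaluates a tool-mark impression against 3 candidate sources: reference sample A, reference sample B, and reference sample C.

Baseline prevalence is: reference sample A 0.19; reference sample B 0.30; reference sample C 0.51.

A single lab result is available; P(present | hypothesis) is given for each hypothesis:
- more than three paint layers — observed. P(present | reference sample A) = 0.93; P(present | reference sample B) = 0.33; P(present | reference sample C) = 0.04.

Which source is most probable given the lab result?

reference sample A

Multiply each prior by the likelihood of the lab result:
  reference sample A: 0.19 × 0.93 = 0.1767
  reference sample B: 0.30 × 0.33 = 0.099
  reference sample C: 0.51 × 0.04 = 0.0204
The unnormalized weights sum to 0.2961.
P(reference sample A | evidence) ≈ 0.1767 / 0.2961 ≈ 0.597
P(reference sample B | evidence) ≈ 0.099 / 0.2961 ≈ 0.334
P(reference sample C | evidence) ≈ 0.0204 / 0.2961 ≈ 0.069
The largest is 0.597, so reference sample A is most probable.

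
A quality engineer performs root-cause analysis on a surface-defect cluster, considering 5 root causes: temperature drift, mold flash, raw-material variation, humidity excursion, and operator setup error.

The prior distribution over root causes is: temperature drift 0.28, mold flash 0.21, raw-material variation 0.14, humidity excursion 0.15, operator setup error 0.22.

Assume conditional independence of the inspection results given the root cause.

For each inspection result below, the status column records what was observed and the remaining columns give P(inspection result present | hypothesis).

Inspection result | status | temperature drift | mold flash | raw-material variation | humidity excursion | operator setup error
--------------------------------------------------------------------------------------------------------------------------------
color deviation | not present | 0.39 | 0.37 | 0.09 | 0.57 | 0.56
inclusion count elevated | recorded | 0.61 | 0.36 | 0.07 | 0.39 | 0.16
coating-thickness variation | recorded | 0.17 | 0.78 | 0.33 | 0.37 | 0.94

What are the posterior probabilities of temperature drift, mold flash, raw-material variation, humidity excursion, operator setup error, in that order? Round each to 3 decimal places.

0.217, 0.455, 0.036, 0.114, 0.178

Multiply each prior by the joint likelihood of the inspection result pattern (using 1 − P(present | H) for each absent inspection result):
  temperature drift: 0.28 × (1 − 0.39) × 0.61 × 0.17 = 0.017712
  mold flash: 0.21 × (1 − 0.37) × 0.36 × 0.78 = 0.03715
  raw-material variation: 0.14 × (1 − 0.09) × 0.07 × 0.33 = 0.0029429
  humidity excursion: 0.15 × (1 − 0.57) × 0.39 × 0.37 = 0.0093074
  operator setup error: 0.22 × (1 − 0.56) × 0.16 × 0.94 = 0.014559
Marginal likelihood of the evidence = 0.081671.
P(temperature drift | evidence) = 0.017712 / 0.081671 ≈ 0.217
P(mold flash | evidence) = 0.03715 / 0.081671 ≈ 0.455
P(raw-material variation | evidence) = 0.0029429 / 0.081671 ≈ 0.036
P(humidity excursion | evidence) = 0.0093074 / 0.081671 ≈ 0.114
P(operator setup error | evidence) = 0.014559 / 0.081671 ≈ 0.178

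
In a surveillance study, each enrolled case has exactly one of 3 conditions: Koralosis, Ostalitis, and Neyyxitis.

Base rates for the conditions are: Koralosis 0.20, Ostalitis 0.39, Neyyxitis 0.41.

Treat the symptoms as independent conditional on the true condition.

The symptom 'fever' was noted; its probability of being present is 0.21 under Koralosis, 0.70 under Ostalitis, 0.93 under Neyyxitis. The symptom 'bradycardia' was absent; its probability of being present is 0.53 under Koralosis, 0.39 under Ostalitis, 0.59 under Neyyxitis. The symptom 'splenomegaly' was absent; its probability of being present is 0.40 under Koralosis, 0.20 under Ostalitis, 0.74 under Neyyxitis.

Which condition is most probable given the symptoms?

Ostalitis

For each hypothesis, the unnormalized posterior weight is prior × product of the symptom likelihoods (using 1 − P(present | H) for each absent symptom):
  Koralosis: 0.20 × 0.21 × (1 − 0.53) × (1 − 0.40) = 0.011844
  Ostalitis: 0.39 × 0.70 × (1 − 0.39) × (1 − 0.20) = 0.13322
  Neyyxitis: 0.41 × 0.93 × (1 − 0.59) × (1 − 0.74) = 0.040647
Normalizing constant Z = 0.011844 + 0.13322 + 0.040647 = 0.18571.
P(Koralosis | evidence) ≈ 0.011844 / 0.18571 ≈ 0.064
P(Ostalitis | evidence) ≈ 0.13322 / 0.18571 ≈ 0.717
P(Neyyxitis | evidence) ≈ 0.040647 / 0.18571 ≈ 0.219
The largest is 0.717, so Ostalitis is most probable.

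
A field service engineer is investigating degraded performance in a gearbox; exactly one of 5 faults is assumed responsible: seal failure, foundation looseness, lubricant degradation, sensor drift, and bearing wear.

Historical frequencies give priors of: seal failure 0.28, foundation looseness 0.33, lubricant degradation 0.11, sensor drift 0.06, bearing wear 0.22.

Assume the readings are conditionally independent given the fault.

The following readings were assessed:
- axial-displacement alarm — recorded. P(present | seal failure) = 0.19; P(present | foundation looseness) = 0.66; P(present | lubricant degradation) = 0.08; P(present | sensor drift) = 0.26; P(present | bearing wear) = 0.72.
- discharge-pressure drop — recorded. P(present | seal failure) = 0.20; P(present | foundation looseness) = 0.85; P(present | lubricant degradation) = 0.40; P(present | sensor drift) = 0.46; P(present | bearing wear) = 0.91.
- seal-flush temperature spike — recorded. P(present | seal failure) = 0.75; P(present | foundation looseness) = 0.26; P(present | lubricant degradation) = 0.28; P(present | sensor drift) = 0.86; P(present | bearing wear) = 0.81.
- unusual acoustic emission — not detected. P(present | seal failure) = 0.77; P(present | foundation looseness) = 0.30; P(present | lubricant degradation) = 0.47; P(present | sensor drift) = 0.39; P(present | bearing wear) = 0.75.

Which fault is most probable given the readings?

foundation looseness

By Bayes' rule with conditional independence, the unnormalized weight for each hypothesis is prior × ∏ likelihoods (using 1 − P(present | H) for each absent reading):
  seal failure: 0.28 × 0.19 × 0.20 × 0.75 × (1 − 0.77) = 0.0018354
  foundation looseness: 0.33 × 0.66 × 0.85 × 0.26 × (1 − 0.30) = 0.033694
  lubricant degradation: 0.11 × 0.08 × 0.40 × 0.28 × (1 − 0.47) = 0.00052237
  sensor drift: 0.06 × 0.26 × 0.46 × 0.86 × (1 − 0.39) = 0.0037645
  bearing wear: 0.22 × 0.72 × 0.91 × 0.81 × (1 − 0.75) = 0.029189
Marginal likelihood of the evidence = 0.069005.
P(seal failure | evidence) ≈ 0.0018354 / 0.069005 ≈ 0.027
P(foundation looseness | evidence) ≈ 0.033694 / 0.069005 ≈ 0.488
P(lubricant degradation | evidence) ≈ 0.00052237 / 0.069005 ≈ 0.008
P(sensor drift | evidence) ≈ 0.0037645 / 0.069005 ≈ 0.055
P(bearing wear | evidence) ≈ 0.029189 / 0.069005 ≈ 0.423
The largest is 0.488, so foundation looseness is most probable.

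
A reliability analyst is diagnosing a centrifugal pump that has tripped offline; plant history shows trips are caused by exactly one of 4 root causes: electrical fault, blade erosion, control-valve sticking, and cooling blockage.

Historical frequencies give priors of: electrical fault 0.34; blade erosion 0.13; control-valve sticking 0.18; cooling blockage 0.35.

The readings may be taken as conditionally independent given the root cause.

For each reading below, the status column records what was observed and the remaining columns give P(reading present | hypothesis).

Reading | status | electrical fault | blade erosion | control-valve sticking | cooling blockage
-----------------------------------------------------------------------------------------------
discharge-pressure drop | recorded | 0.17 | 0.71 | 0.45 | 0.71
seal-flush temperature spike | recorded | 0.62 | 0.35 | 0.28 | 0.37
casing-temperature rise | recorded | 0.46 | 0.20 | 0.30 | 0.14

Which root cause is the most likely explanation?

Multiply each prior by the joint likelihood of the reading pattern:
  electrical fault: 0.34 × 0.17 × 0.62 × 0.46 = 0.016485
  blade erosion: 0.13 × 0.71 × 0.35 × 0.20 = 0.006461
  control-valve sticking: 0.18 × 0.45 × 0.28 × 0.30 = 0.006804
  cooling blockage: 0.35 × 0.71 × 0.37 × 0.14 = 0.012872
Marginal likelihood of the evidence = 0.042622.
P(electrical fault | evidence) ≈ 0.016485 / 0.042622 ≈ 0.387
P(blade erosion | evidence) ≈ 0.006461 / 0.042622 ≈ 0.152
P(control-valve sticking | evidence) ≈ 0.006804 / 0.042622 ≈ 0.160
P(cooling blockage | evidence) ≈ 0.012872 / 0.042622 ≈ 0.302
The largest is 0.387, so electrical fault is most probable.

electrical fault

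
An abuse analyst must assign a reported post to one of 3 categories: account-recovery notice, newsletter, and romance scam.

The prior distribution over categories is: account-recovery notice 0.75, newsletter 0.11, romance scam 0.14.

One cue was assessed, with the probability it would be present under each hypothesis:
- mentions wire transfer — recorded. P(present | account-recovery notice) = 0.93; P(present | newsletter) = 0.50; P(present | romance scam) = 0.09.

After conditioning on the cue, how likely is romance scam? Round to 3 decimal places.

For each hypothesis, the unnormalized posterior weight is prior × likelihood:
  account-recovery notice: 0.75 × 0.93 = 0.6975
  newsletter: 0.11 × 0.50 = 0.055
  romance scam: 0.14 × 0.09 = 0.0126
The unnormalized weights sum to 0.7651.
P(romance scam | evidence) = 0.0126 / 0.7651 ≈ 0.016.

0.016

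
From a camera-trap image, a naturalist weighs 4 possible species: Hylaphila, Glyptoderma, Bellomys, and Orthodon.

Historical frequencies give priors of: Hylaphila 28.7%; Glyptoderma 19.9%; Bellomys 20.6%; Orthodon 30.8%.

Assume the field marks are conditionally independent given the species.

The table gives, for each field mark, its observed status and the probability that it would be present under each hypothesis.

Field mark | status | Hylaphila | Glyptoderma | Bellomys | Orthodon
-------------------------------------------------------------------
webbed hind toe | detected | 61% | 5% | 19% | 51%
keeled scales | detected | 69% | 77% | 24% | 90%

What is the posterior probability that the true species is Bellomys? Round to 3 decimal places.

For each hypothesis, the unnormalized posterior weight is prior × product of the field mark likelihoods:
  Hylaphila: 0.287 × 0.61 × 0.69 = 0.1208
  Glyptoderma: 0.199 × 0.05 × 0.77 = 0.0076615
  Bellomys: 0.206 × 0.19 × 0.24 = 0.0093936
  Orthodon: 0.308 × 0.51 × 0.90 = 0.14137
Normalizing constant Z = 0.1208 + 0.0076615 + 0.0093936 + 0.14137 = 0.27923.
P(Bellomys | evidence) = 0.0093936 / 0.27923 ≈ 0.034.

0.034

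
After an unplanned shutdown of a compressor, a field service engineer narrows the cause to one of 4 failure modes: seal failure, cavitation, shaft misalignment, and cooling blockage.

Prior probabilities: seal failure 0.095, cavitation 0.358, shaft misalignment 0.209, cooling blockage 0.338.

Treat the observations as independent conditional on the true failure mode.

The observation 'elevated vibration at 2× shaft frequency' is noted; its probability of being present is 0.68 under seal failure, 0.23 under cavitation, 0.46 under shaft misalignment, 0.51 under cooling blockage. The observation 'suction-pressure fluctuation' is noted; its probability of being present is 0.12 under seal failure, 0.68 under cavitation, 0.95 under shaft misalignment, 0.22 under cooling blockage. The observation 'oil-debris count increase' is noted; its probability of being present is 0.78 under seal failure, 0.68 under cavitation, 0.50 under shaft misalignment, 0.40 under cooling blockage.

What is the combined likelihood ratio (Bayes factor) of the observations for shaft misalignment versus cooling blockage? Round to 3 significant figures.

Joint likelihood of the evidence pattern under each hypothesis:
  shaft misalignment: 0.46 × 0.95 × 0.50 = 0.2185
  cooling blockage: 0.51 × 0.22 × 0.40 = 0.04488
Bayes factor = 0.2185 / 0.04488 ≈ 4.87

4.87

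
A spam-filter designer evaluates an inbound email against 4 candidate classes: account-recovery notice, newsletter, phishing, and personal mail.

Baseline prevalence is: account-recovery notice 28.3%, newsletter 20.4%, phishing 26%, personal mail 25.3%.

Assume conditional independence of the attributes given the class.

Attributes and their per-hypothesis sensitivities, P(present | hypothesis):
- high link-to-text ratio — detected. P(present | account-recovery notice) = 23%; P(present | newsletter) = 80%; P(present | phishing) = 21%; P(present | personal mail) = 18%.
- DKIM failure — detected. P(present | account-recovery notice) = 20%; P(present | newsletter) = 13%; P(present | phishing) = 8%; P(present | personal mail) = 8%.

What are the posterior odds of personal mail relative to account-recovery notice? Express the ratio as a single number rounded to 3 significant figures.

0.280

Unnormalized posterior weight (prior times the attribute likelihoods) for each of the two hypotheses:
  personal mail: 0.253 × 0.18 × 0.08 = 0.0036432
  account-recovery notice: 0.283 × 0.23 × 0.20 = 0.013018
Posterior odds = 0.0036432 / 0.013018 ≈ 0.280.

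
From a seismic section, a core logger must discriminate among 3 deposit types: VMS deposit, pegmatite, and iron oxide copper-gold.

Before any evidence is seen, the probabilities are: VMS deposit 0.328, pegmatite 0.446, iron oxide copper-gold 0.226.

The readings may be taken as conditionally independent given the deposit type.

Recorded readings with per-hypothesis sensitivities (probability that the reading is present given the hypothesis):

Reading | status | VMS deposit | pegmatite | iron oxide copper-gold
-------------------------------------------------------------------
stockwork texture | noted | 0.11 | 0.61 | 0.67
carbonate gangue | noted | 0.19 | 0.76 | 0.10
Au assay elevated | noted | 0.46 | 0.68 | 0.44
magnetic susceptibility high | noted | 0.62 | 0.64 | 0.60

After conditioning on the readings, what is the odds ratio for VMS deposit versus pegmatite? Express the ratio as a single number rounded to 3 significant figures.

0.0217

The normalizing constant cancels in an odds ratio, so compute prior × likelihood for the two hypotheses only:
  VMS deposit: 0.328 × 0.11 × 0.19 × 0.46 × 0.62 = 0.0019551
  pegmatite: 0.446 × 0.61 × 0.76 × 0.68 × 0.64 = 0.089984
Odds(VMS deposit : pegmatite) = 0.0019551 / 0.089984 ≈ 0.0217.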